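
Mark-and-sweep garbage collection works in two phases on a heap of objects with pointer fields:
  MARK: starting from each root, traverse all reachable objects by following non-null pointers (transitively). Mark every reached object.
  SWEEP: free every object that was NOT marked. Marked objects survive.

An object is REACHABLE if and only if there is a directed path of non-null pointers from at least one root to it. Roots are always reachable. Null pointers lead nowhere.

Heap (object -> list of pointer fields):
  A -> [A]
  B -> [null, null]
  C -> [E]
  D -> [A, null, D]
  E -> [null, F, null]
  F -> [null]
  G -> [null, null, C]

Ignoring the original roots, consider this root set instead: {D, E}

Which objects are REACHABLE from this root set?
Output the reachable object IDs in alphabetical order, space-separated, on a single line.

Roots: D E
Mark D: refs=A null D, marked=D
Mark E: refs=null F null, marked=D E
Mark A: refs=A, marked=A D E
Mark F: refs=null, marked=A D E F
Unmarked (collected): B C G

Answer: A D E F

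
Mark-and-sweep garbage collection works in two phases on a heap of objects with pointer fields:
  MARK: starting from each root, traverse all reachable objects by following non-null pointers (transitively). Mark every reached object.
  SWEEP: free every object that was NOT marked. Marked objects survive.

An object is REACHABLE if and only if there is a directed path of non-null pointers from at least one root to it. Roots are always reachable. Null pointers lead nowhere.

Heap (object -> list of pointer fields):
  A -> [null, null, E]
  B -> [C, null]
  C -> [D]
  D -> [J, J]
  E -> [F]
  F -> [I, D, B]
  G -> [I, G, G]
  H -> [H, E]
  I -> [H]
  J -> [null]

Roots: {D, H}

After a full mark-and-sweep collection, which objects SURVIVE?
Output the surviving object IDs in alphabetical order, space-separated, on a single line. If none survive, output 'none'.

Answer: B C D E F H I J

Derivation:
Roots: D H
Mark D: refs=J J, marked=D
Mark H: refs=H E, marked=D H
Mark J: refs=null, marked=D H J
Mark E: refs=F, marked=D E H J
Mark F: refs=I D B, marked=D E F H J
Mark I: refs=H, marked=D E F H I J
Mark B: refs=C null, marked=B D E F H I J
Mark C: refs=D, marked=B C D E F H I J
Unmarked (collected): A G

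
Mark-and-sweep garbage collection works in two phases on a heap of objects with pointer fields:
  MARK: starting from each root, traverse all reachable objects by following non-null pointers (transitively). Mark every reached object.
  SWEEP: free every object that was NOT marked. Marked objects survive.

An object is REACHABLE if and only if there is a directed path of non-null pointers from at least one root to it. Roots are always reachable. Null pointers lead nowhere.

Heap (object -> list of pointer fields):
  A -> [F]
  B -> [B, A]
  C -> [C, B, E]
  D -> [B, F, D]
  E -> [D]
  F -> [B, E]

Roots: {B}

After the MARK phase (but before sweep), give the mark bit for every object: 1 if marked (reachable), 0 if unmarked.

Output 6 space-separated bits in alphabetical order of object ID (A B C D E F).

Answer: 1 1 0 1 1 1

Derivation:
Roots: B
Mark B: refs=B A, marked=B
Mark A: refs=F, marked=A B
Mark F: refs=B E, marked=A B F
Mark E: refs=D, marked=A B E F
Mark D: refs=B F D, marked=A B D E F
Unmarked (collected): C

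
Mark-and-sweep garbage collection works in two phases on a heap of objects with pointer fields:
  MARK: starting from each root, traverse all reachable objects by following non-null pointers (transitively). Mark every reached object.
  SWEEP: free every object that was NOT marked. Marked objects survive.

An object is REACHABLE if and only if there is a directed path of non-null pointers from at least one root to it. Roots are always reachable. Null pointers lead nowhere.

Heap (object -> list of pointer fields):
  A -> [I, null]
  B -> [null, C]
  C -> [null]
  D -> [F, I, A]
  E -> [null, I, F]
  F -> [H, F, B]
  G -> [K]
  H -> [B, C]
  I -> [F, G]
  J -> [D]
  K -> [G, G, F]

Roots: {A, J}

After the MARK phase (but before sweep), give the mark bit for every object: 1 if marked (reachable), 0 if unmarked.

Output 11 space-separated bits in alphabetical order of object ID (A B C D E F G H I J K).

Roots: A J
Mark A: refs=I null, marked=A
Mark J: refs=D, marked=A J
Mark I: refs=F G, marked=A I J
Mark D: refs=F I A, marked=A D I J
Mark F: refs=H F B, marked=A D F I J
Mark G: refs=K, marked=A D F G I J
Mark H: refs=B C, marked=A D F G H I J
Mark B: refs=null C, marked=A B D F G H I J
Mark K: refs=G G F, marked=A B D F G H I J K
Mark C: refs=null, marked=A B C D F G H I J K
Unmarked (collected): E

Answer: 1 1 1 1 0 1 1 1 1 1 1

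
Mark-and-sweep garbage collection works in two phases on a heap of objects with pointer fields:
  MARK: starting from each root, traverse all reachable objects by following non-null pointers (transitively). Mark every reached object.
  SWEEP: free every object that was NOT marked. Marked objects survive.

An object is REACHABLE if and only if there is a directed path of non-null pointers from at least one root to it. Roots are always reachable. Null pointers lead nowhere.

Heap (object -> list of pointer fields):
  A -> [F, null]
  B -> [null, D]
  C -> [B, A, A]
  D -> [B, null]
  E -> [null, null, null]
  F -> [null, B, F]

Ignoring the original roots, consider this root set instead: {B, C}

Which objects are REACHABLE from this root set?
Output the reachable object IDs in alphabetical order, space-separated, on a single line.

Answer: A B C D F

Derivation:
Roots: B C
Mark B: refs=null D, marked=B
Mark C: refs=B A A, marked=B C
Mark D: refs=B null, marked=B C D
Mark A: refs=F null, marked=A B C D
Mark F: refs=null B F, marked=A B C D F
Unmarked (collected): E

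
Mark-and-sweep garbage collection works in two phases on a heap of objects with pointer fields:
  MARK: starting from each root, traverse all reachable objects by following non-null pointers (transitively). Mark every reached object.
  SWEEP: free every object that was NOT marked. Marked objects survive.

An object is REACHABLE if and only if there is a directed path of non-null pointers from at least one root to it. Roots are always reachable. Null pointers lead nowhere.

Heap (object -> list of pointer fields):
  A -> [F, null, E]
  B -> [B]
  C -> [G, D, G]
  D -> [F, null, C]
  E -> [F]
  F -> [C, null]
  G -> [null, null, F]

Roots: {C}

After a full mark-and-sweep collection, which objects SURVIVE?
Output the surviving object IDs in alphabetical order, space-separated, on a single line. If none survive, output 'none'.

Roots: C
Mark C: refs=G D G, marked=C
Mark G: refs=null null F, marked=C G
Mark D: refs=F null C, marked=C D G
Mark F: refs=C null, marked=C D F G
Unmarked (collected): A B E

Answer: C D F G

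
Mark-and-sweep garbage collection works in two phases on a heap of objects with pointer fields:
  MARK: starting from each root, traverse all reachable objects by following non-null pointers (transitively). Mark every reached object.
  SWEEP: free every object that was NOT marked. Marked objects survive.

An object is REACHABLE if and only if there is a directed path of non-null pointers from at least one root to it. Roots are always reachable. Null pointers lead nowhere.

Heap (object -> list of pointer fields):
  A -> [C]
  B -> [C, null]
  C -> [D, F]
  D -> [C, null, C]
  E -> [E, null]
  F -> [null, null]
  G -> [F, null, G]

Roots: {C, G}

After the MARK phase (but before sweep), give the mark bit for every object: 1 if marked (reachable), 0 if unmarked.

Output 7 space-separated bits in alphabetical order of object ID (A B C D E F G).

Roots: C G
Mark C: refs=D F, marked=C
Mark G: refs=F null G, marked=C G
Mark D: refs=C null C, marked=C D G
Mark F: refs=null null, marked=C D F G
Unmarked (collected): A B E

Answer: 0 0 1 1 0 1 1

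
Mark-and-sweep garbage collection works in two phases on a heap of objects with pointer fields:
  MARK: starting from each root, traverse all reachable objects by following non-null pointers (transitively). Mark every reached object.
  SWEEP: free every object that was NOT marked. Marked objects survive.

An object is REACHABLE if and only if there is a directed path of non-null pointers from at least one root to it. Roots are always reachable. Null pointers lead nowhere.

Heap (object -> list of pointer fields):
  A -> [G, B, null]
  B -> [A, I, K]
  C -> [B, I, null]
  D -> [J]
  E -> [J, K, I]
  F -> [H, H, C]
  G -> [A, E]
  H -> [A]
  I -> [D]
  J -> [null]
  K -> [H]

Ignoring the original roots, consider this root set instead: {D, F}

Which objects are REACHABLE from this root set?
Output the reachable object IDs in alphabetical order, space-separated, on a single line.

Roots: D F
Mark D: refs=J, marked=D
Mark F: refs=H H C, marked=D F
Mark J: refs=null, marked=D F J
Mark H: refs=A, marked=D F H J
Mark C: refs=B I null, marked=C D F H J
Mark A: refs=G B null, marked=A C D F H J
Mark B: refs=A I K, marked=A B C D F H J
Mark I: refs=D, marked=A B C D F H I J
Mark G: refs=A E, marked=A B C D F G H I J
Mark K: refs=H, marked=A B C D F G H I J K
Mark E: refs=J K I, marked=A B C D E F G H I J K
Unmarked (collected): (none)

Answer: A B C D E F G H I J K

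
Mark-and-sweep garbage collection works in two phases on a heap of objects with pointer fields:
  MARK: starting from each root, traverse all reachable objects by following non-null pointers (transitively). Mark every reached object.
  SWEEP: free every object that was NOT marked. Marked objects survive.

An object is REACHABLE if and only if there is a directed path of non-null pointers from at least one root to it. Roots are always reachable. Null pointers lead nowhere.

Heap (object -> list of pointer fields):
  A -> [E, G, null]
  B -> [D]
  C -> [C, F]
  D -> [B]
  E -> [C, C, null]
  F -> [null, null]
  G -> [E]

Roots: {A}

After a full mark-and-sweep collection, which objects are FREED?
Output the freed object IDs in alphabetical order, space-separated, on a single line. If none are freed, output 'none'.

Answer: B D

Derivation:
Roots: A
Mark A: refs=E G null, marked=A
Mark E: refs=C C null, marked=A E
Mark G: refs=E, marked=A E G
Mark C: refs=C F, marked=A C E G
Mark F: refs=null null, marked=A C E F G
Unmarked (collected): B D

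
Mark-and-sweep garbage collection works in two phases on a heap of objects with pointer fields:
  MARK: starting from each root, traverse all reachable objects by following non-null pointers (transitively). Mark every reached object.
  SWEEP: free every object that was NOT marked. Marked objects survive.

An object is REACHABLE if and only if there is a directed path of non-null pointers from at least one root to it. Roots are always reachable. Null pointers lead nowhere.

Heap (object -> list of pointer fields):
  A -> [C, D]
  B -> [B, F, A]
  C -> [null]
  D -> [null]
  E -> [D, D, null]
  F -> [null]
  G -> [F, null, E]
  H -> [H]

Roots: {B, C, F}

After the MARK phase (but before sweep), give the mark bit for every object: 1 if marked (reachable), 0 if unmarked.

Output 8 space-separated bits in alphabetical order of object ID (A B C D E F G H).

Roots: B C F
Mark B: refs=B F A, marked=B
Mark C: refs=null, marked=B C
Mark F: refs=null, marked=B C F
Mark A: refs=C D, marked=A B C F
Mark D: refs=null, marked=A B C D F
Unmarked (collected): E G H

Answer: 1 1 1 1 0 1 0 0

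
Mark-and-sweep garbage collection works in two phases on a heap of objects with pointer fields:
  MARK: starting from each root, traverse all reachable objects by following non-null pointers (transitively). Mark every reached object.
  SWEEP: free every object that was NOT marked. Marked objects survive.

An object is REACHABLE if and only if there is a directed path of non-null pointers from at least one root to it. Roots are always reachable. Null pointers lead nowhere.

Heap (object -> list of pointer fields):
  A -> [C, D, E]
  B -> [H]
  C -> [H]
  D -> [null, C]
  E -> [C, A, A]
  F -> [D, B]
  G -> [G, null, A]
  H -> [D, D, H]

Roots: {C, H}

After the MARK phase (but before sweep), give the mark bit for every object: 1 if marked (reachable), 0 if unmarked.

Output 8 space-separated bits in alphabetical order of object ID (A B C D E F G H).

Answer: 0 0 1 1 0 0 0 1

Derivation:
Roots: C H
Mark C: refs=H, marked=C
Mark H: refs=D D H, marked=C H
Mark D: refs=null C, marked=C D H
Unmarked (collected): A B E F G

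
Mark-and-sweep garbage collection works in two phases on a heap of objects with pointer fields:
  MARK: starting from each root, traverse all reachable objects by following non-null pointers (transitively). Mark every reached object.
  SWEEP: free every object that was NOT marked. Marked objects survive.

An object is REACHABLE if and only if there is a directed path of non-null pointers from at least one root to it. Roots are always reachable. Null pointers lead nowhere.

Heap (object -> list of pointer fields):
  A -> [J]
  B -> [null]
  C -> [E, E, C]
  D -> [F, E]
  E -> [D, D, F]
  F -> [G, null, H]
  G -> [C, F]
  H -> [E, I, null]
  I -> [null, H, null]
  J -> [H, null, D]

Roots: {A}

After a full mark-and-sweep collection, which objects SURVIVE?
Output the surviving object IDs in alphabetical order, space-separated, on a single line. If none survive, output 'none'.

Answer: A C D E F G H I J

Derivation:
Roots: A
Mark A: refs=J, marked=A
Mark J: refs=H null D, marked=A J
Mark H: refs=E I null, marked=A H J
Mark D: refs=F E, marked=A D H J
Mark E: refs=D D F, marked=A D E H J
Mark I: refs=null H null, marked=A D E H I J
Mark F: refs=G null H, marked=A D E F H I J
Mark G: refs=C F, marked=A D E F G H I J
Mark C: refs=E E C, marked=A C D E F G H I J
Unmarked (collected): B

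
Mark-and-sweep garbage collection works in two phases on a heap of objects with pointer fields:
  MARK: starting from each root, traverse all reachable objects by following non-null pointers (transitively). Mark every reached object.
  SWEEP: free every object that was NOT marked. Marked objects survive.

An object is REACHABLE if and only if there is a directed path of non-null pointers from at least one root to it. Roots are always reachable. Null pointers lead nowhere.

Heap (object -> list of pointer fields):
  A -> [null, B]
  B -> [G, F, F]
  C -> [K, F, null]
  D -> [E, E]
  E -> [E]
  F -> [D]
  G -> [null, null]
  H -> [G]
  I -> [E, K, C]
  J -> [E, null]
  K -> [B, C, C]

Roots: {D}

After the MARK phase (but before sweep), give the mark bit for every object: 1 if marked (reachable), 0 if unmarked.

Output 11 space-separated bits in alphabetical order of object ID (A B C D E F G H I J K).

Answer: 0 0 0 1 1 0 0 0 0 0 0

Derivation:
Roots: D
Mark D: refs=E E, marked=D
Mark E: refs=E, marked=D E
Unmarked (collected): A B C F G H I J K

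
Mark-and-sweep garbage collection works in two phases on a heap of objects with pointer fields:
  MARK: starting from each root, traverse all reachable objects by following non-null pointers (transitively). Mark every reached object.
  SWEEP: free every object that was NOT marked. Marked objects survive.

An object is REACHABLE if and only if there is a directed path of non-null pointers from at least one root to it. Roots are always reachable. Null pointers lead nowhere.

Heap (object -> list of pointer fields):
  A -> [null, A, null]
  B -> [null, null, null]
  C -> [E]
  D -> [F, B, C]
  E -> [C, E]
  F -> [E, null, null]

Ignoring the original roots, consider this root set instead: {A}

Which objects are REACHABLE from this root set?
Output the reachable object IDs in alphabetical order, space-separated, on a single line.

Answer: A

Derivation:
Roots: A
Mark A: refs=null A null, marked=A
Unmarked (collected): B C D E F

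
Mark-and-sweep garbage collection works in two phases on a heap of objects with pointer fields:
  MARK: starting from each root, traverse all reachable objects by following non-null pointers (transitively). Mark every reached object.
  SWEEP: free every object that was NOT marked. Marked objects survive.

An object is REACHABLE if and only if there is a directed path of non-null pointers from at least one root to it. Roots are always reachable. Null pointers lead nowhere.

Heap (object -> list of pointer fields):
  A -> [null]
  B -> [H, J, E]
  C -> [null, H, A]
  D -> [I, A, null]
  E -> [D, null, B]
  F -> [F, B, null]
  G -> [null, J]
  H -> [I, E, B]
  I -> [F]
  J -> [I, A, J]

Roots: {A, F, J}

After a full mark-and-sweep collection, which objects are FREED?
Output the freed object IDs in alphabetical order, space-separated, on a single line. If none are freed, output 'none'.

Answer: C G

Derivation:
Roots: A F J
Mark A: refs=null, marked=A
Mark F: refs=F B null, marked=A F
Mark J: refs=I A J, marked=A F J
Mark B: refs=H J E, marked=A B F J
Mark I: refs=F, marked=A B F I J
Mark H: refs=I E B, marked=A B F H I J
Mark E: refs=D null B, marked=A B E F H I J
Mark D: refs=I A null, marked=A B D E F H I J
Unmarked (collected): C G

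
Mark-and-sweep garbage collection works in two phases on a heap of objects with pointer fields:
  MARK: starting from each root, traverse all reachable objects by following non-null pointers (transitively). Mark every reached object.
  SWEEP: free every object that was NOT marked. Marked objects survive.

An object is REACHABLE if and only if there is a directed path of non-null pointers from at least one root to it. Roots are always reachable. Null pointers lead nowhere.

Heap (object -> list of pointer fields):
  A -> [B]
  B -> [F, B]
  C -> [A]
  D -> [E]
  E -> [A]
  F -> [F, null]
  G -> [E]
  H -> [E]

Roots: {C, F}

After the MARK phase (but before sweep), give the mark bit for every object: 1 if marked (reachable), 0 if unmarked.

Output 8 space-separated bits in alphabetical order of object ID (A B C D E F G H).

Roots: C F
Mark C: refs=A, marked=C
Mark F: refs=F null, marked=C F
Mark A: refs=B, marked=A C F
Mark B: refs=F B, marked=A B C F
Unmarked (collected): D E G H

Answer: 1 1 1 0 0 1 0 0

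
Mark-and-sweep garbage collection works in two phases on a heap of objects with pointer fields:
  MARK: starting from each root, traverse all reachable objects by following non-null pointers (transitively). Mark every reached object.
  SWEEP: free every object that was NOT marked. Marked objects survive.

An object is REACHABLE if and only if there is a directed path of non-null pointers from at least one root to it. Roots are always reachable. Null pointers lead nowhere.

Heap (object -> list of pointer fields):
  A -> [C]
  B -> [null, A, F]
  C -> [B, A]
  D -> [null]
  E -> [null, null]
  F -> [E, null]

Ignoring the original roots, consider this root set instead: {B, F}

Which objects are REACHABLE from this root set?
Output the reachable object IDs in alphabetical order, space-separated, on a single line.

Roots: B F
Mark B: refs=null A F, marked=B
Mark F: refs=E null, marked=B F
Mark A: refs=C, marked=A B F
Mark E: refs=null null, marked=A B E F
Mark C: refs=B A, marked=A B C E F
Unmarked (collected): D

Answer: A B C E F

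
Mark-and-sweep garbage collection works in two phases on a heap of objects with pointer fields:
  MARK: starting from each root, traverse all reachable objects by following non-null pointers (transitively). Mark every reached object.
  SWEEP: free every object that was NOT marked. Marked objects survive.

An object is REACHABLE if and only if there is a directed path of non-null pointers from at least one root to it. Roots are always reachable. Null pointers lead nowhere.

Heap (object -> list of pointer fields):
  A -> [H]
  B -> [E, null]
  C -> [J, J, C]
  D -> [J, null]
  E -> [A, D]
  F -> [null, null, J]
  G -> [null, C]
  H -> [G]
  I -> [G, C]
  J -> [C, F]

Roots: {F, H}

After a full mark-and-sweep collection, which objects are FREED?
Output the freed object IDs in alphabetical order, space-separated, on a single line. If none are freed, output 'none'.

Answer: A B D E I

Derivation:
Roots: F H
Mark F: refs=null null J, marked=F
Mark H: refs=G, marked=F H
Mark J: refs=C F, marked=F H J
Mark G: refs=null C, marked=F G H J
Mark C: refs=J J C, marked=C F G H J
Unmarked (collected): A B D E I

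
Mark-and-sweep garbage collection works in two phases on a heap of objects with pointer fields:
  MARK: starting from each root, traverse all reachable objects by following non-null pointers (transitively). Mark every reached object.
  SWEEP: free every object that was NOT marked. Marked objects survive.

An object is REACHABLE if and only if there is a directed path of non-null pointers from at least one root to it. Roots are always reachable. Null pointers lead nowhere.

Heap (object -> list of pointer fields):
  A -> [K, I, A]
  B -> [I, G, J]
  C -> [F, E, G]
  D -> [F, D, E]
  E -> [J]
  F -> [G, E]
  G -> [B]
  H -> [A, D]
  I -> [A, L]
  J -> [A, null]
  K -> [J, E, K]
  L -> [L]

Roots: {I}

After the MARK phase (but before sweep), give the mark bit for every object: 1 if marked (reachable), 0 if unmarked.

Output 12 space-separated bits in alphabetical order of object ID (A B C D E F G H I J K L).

Answer: 1 0 0 0 1 0 0 0 1 1 1 1

Derivation:
Roots: I
Mark I: refs=A L, marked=I
Mark A: refs=K I A, marked=A I
Mark L: refs=L, marked=A I L
Mark K: refs=J E K, marked=A I K L
Mark J: refs=A null, marked=A I J K L
Mark E: refs=J, marked=A E I J K L
Unmarked (collected): B C D F G H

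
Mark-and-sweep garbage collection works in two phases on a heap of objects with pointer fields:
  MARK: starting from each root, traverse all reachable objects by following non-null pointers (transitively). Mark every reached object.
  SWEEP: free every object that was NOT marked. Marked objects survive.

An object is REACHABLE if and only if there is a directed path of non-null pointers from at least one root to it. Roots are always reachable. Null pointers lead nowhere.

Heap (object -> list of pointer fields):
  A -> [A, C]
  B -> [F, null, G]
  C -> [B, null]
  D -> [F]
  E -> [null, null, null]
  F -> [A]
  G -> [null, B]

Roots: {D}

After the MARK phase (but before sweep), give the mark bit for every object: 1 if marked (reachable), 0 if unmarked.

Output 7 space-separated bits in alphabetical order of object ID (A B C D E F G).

Roots: D
Mark D: refs=F, marked=D
Mark F: refs=A, marked=D F
Mark A: refs=A C, marked=A D F
Mark C: refs=B null, marked=A C D F
Mark B: refs=F null G, marked=A B C D F
Mark G: refs=null B, marked=A B C D F G
Unmarked (collected): E

Answer: 1 1 1 1 0 1 1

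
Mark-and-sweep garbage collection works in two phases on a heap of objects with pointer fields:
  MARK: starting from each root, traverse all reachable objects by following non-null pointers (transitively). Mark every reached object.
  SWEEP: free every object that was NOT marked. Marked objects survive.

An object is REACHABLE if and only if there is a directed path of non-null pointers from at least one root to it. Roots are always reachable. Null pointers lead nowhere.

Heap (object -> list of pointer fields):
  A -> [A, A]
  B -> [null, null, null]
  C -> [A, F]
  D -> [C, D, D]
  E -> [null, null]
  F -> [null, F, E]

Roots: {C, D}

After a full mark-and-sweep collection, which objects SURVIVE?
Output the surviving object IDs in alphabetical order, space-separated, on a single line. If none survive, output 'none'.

Answer: A C D E F

Derivation:
Roots: C D
Mark C: refs=A F, marked=C
Mark D: refs=C D D, marked=C D
Mark A: refs=A A, marked=A C D
Mark F: refs=null F E, marked=A C D F
Mark E: refs=null null, marked=A C D E F
Unmarked (collected): B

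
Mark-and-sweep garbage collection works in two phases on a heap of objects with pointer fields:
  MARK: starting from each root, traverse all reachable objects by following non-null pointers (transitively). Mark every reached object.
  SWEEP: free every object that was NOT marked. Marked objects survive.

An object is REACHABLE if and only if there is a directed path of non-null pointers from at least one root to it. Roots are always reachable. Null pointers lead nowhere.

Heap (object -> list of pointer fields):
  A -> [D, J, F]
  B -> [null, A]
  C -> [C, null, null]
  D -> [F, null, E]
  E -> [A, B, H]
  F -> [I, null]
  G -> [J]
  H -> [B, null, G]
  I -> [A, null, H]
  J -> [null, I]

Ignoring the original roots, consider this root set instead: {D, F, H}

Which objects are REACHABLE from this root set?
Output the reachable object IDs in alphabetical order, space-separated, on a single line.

Answer: A B D E F G H I J

Derivation:
Roots: D F H
Mark D: refs=F null E, marked=D
Mark F: refs=I null, marked=D F
Mark H: refs=B null G, marked=D F H
Mark E: refs=A B H, marked=D E F H
Mark I: refs=A null H, marked=D E F H I
Mark B: refs=null A, marked=B D E F H I
Mark G: refs=J, marked=B D E F G H I
Mark A: refs=D J F, marked=A B D E F G H I
Mark J: refs=null I, marked=A B D E F G H I J
Unmarked (collected): C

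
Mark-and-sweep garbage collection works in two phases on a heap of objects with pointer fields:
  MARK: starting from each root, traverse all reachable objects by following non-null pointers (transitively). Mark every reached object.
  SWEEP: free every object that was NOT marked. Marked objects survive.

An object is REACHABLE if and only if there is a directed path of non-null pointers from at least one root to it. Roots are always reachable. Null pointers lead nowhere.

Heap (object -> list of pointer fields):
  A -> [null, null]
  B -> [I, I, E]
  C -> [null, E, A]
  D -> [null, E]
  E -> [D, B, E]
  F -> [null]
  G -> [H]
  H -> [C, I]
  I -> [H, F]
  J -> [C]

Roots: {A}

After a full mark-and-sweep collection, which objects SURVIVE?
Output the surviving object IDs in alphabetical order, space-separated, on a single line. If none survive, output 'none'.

Roots: A
Mark A: refs=null null, marked=A
Unmarked (collected): B C D E F G H I J

Answer: A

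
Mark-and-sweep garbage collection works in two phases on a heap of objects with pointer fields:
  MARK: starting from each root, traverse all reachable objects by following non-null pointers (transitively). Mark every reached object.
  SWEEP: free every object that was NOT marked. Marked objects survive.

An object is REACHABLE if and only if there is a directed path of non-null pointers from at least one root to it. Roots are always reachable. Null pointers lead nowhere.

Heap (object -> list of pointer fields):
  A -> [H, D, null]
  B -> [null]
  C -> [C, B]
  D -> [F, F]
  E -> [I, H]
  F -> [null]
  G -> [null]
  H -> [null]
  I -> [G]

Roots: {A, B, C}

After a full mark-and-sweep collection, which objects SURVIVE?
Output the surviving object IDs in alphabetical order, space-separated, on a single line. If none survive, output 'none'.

Roots: A B C
Mark A: refs=H D null, marked=A
Mark B: refs=null, marked=A B
Mark C: refs=C B, marked=A B C
Mark H: refs=null, marked=A B C H
Mark D: refs=F F, marked=A B C D H
Mark F: refs=null, marked=A B C D F H
Unmarked (collected): E G I

Answer: A B C D F H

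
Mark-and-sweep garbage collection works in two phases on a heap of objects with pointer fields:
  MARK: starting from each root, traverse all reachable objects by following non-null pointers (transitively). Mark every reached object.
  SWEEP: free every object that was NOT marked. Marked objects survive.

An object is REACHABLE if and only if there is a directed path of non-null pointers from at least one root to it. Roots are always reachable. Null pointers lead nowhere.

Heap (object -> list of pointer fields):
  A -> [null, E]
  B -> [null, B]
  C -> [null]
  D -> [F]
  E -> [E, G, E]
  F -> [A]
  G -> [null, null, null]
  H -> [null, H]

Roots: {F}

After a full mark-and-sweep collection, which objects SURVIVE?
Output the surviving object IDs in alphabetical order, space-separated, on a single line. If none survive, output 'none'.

Roots: F
Mark F: refs=A, marked=F
Mark A: refs=null E, marked=A F
Mark E: refs=E G E, marked=A E F
Mark G: refs=null null null, marked=A E F G
Unmarked (collected): B C D H

Answer: A E F G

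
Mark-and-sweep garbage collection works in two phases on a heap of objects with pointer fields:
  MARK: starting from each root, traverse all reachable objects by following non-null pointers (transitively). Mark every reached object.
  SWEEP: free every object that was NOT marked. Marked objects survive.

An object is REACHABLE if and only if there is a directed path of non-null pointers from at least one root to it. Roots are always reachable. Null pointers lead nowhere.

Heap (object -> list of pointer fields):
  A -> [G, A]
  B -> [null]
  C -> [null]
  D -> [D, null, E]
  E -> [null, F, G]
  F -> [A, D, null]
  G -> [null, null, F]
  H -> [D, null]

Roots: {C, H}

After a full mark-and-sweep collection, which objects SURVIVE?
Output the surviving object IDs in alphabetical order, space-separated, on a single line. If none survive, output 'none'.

Roots: C H
Mark C: refs=null, marked=C
Mark H: refs=D null, marked=C H
Mark D: refs=D null E, marked=C D H
Mark E: refs=null F G, marked=C D E H
Mark F: refs=A D null, marked=C D E F H
Mark G: refs=null null F, marked=C D E F G H
Mark A: refs=G A, marked=A C D E F G H
Unmarked (collected): B

Answer: A C D E F G H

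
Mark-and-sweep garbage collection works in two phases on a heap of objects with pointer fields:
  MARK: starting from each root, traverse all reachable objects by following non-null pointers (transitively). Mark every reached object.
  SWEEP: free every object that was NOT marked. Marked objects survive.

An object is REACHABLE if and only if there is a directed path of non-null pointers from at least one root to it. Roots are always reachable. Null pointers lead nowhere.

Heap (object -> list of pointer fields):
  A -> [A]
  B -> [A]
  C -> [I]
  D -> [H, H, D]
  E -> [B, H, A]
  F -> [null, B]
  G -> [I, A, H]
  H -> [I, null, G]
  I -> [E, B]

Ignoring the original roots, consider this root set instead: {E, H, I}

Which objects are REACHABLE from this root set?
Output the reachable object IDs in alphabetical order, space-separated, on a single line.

Answer: A B E G H I

Derivation:
Roots: E H I
Mark E: refs=B H A, marked=E
Mark H: refs=I null G, marked=E H
Mark I: refs=E B, marked=E H I
Mark B: refs=A, marked=B E H I
Mark A: refs=A, marked=A B E H I
Mark G: refs=I A H, marked=A B E G H I
Unmarked (collected): C D F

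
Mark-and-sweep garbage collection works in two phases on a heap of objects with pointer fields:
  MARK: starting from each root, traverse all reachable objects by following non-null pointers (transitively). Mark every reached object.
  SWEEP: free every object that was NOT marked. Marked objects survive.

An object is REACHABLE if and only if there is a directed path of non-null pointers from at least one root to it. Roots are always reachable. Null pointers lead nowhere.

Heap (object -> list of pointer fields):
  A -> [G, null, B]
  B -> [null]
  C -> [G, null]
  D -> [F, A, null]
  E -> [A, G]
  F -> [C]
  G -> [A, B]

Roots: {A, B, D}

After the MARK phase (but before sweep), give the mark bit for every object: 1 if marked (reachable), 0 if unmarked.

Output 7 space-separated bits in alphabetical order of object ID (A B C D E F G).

Roots: A B D
Mark A: refs=G null B, marked=A
Mark B: refs=null, marked=A B
Mark D: refs=F A null, marked=A B D
Mark G: refs=A B, marked=A B D G
Mark F: refs=C, marked=A B D F G
Mark C: refs=G null, marked=A B C D F G
Unmarked (collected): E

Answer: 1 1 1 1 0 1 1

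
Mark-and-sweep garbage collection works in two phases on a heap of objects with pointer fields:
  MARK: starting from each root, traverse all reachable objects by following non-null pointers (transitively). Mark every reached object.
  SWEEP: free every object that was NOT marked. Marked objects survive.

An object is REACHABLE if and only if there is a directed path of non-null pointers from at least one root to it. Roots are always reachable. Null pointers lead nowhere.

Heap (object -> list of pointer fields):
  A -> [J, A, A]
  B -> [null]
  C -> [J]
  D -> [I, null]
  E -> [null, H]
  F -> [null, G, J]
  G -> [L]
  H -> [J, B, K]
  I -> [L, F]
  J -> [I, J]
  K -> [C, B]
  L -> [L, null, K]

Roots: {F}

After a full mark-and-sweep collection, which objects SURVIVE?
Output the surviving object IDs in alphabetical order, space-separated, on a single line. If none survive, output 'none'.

Answer: B C F G I J K L

Derivation:
Roots: F
Mark F: refs=null G J, marked=F
Mark G: refs=L, marked=F G
Mark J: refs=I J, marked=F G J
Mark L: refs=L null K, marked=F G J L
Mark I: refs=L F, marked=F G I J L
Mark K: refs=C B, marked=F G I J K L
Mark C: refs=J, marked=C F G I J K L
Mark B: refs=null, marked=B C F G I J K L
Unmarked (collected): A D E H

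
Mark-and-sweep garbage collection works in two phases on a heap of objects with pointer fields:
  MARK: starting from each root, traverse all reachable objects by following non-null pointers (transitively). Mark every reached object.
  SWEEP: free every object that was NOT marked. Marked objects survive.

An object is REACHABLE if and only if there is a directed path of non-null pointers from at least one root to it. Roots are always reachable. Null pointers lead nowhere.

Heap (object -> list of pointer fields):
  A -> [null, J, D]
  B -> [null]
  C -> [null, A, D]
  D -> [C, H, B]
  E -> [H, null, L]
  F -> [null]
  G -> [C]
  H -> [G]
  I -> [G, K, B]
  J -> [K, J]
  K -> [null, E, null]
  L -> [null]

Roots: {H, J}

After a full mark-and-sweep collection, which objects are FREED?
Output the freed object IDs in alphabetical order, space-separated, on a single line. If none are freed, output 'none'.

Roots: H J
Mark H: refs=G, marked=H
Mark J: refs=K J, marked=H J
Mark G: refs=C, marked=G H J
Mark K: refs=null E null, marked=G H J K
Mark C: refs=null A D, marked=C G H J K
Mark E: refs=H null L, marked=C E G H J K
Mark A: refs=null J D, marked=A C E G H J K
Mark D: refs=C H B, marked=A C D E G H J K
Mark L: refs=null, marked=A C D E G H J K L
Mark B: refs=null, marked=A B C D E G H J K L
Unmarked (collected): F I

Answer: F I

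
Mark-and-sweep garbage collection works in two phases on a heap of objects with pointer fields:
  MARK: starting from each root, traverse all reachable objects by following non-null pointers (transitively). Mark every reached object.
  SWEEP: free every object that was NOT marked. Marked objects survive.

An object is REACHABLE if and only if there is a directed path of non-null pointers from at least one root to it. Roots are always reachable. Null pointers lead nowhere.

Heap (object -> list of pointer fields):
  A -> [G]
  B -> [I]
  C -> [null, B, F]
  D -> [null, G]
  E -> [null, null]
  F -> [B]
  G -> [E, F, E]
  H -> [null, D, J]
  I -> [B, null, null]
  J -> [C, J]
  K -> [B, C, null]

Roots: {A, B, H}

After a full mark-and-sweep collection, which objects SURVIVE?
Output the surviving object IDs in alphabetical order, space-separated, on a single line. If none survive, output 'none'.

Roots: A B H
Mark A: refs=G, marked=A
Mark B: refs=I, marked=A B
Mark H: refs=null D J, marked=A B H
Mark G: refs=E F E, marked=A B G H
Mark I: refs=B null null, marked=A B G H I
Mark D: refs=null G, marked=A B D G H I
Mark J: refs=C J, marked=A B D G H I J
Mark E: refs=null null, marked=A B D E G H I J
Mark F: refs=B, marked=A B D E F G H I J
Mark C: refs=null B F, marked=A B C D E F G H I J
Unmarked (collected): K

Answer: A B C D E F G H I J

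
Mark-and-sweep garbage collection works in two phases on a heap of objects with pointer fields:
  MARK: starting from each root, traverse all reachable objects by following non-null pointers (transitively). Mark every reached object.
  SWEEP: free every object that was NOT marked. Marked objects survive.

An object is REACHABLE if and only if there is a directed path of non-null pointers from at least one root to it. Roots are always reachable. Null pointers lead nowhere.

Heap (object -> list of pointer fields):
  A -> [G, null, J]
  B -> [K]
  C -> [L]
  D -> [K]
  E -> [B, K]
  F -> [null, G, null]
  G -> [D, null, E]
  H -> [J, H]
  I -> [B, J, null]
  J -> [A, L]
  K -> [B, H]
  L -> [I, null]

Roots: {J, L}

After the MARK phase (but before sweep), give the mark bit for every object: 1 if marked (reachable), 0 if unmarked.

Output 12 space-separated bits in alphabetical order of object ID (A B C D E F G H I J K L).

Answer: 1 1 0 1 1 0 1 1 1 1 1 1

Derivation:
Roots: J L
Mark J: refs=A L, marked=J
Mark L: refs=I null, marked=J L
Mark A: refs=G null J, marked=A J L
Mark I: refs=B J null, marked=A I J L
Mark G: refs=D null E, marked=A G I J L
Mark B: refs=K, marked=A B G I J L
Mark D: refs=K, marked=A B D G I J L
Mark E: refs=B K, marked=A B D E G I J L
Mark K: refs=B H, marked=A B D E G I J K L
Mark H: refs=J H, marked=A B D E G H I J K L
Unmarked (collected): C F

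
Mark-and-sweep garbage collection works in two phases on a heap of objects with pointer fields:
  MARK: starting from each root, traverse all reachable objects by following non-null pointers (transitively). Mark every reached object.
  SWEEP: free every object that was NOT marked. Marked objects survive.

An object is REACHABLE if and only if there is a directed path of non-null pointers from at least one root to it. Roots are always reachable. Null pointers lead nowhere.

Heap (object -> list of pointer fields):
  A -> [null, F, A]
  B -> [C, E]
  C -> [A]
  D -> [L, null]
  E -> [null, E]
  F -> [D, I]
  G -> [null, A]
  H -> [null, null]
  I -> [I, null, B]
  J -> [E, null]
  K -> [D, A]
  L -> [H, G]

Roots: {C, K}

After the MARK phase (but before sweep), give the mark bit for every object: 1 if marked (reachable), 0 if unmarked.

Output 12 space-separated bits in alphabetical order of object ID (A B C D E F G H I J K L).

Roots: C K
Mark C: refs=A, marked=C
Mark K: refs=D A, marked=C K
Mark A: refs=null F A, marked=A C K
Mark D: refs=L null, marked=A C D K
Mark F: refs=D I, marked=A C D F K
Mark L: refs=H G, marked=A C D F K L
Mark I: refs=I null B, marked=A C D F I K L
Mark H: refs=null null, marked=A C D F H I K L
Mark G: refs=null A, marked=A C D F G H I K L
Mark B: refs=C E, marked=A B C D F G H I K L
Mark E: refs=null E, marked=A B C D E F G H I K L
Unmarked (collected): J

Answer: 1 1 1 1 1 1 1 1 1 0 1 1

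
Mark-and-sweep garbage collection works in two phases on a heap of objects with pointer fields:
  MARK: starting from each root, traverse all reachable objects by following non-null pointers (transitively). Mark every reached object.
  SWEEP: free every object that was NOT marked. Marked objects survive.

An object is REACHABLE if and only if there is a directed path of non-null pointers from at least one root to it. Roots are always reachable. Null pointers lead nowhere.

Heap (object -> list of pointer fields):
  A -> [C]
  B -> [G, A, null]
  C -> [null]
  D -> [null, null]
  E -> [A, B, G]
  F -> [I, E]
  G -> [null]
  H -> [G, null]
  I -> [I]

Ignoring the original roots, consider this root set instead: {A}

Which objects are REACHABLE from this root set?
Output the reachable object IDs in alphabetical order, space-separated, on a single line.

Roots: A
Mark A: refs=C, marked=A
Mark C: refs=null, marked=A C
Unmarked (collected): B D E F G H I

Answer: A C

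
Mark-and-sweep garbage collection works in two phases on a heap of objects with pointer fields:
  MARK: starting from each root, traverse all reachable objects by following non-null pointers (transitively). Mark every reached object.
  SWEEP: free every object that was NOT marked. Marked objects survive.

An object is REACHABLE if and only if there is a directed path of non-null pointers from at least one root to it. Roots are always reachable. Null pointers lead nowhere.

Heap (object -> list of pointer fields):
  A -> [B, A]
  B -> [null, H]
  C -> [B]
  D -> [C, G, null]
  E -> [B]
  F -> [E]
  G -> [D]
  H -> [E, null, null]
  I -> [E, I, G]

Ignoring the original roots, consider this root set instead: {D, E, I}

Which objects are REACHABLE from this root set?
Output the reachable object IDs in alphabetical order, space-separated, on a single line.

Roots: D E I
Mark D: refs=C G null, marked=D
Mark E: refs=B, marked=D E
Mark I: refs=E I G, marked=D E I
Mark C: refs=B, marked=C D E I
Mark G: refs=D, marked=C D E G I
Mark B: refs=null H, marked=B C D E G I
Mark H: refs=E null null, marked=B C D E G H I
Unmarked (collected): A F

Answer: B C D E G H I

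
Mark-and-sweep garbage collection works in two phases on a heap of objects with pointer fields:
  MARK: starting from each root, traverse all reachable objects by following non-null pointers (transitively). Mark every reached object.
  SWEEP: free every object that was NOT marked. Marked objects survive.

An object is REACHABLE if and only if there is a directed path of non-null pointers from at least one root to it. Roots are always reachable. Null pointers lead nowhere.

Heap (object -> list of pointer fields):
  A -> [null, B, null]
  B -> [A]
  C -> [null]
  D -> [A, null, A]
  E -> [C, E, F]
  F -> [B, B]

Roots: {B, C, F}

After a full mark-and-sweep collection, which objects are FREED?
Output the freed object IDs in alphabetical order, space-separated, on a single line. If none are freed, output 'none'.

Roots: B C F
Mark B: refs=A, marked=B
Mark C: refs=null, marked=B C
Mark F: refs=B B, marked=B C F
Mark A: refs=null B null, marked=A B C F
Unmarked (collected): D E

Answer: D E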